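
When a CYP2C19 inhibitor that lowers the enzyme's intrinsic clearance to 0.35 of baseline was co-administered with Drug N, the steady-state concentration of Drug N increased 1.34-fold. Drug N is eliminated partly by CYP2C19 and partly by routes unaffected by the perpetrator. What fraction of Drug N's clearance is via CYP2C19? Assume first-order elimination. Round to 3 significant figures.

0.390

Write x for the fraction cleared via CYP2C19. The observed steady-state concentration change means clearance fell to 1/1.34 = 0.7463 of baseline.
Setting x·0.35 + (1 − x) = 0.7463 and solving: x = (0.7463 − 1)/(0.35 − 1) = 0.390.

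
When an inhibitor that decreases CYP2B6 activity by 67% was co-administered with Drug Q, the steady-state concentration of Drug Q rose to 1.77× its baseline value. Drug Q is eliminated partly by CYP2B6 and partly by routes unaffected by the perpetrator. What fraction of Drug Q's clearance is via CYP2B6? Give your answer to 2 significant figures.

0.65

Let fm be the CYP2B6 fraction. New clearance relative to baseline = fm × 0.33 + (1 − fm).
Steady-state concentration ratio = 1 / (new CL fraction), so new CL fraction = 1 / 1.77 = 0.565.
fm × 0.33 + 1 − fm = 0.565  ⇒  fm × (0.33 − 1) = −0.435  ⇒  fm = 0.65.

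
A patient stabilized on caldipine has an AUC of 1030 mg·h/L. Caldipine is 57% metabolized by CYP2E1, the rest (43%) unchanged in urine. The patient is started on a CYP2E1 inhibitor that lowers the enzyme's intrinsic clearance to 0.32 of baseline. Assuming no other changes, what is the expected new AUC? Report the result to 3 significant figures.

1.68 × 10³ mg·h/L

The CYP2E1 pathway (57% of clearance) is reduced to 0.32× activity: 0.57 × 0.32 = 0.1824.
Non-CYP routes (43%) are unchanged.
New clearance relative to baseline: 0.1824 + 0.43 = 0.6124.
New AUC = baseline ÷ relative clearance = 1030 / 0.6124 = 1.68 × 10³ mg·h/L.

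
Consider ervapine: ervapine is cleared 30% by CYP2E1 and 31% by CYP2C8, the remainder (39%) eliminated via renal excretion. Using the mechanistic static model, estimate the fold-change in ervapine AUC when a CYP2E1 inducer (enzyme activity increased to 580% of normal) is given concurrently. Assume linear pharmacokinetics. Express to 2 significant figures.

0.41

The CYP2E1 pathway (30% of clearance) rises to 5.8× activity: 0.3 × 5.8 = 1.74.
CYP2C8 (31%) and the residual 39% are unaffected.
CL_new/CL_old = 1.74 + 0.31 + 0.39 = 2.44.
AUC ratio = CL_old/CL_new = 1 / 2.44 = 0.41.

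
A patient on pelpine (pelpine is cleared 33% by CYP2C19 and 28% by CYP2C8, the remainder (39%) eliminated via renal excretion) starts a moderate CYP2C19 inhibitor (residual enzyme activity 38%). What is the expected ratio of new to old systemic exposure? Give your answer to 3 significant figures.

1.26

The CYP2C19 pathway (33% of clearance) falls to 0.38× activity: 0.33 × 0.38 = 0.1254.
CYP2C8 (28%) and the residual 39% are unaffected.
New clearance relative to baseline: 0.1254 + 0.28 + 0.39 = 0.7954.
Systemic exposure ratio = CL_old/CL_new = 1 / 0.7954 = 1.26.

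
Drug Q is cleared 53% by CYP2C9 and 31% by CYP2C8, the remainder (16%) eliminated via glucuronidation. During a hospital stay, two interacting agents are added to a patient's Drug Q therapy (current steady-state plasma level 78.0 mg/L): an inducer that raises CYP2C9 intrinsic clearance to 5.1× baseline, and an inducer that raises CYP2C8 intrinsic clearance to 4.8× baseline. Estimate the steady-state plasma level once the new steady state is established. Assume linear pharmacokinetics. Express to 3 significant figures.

The CYP2C9 pathway (53% of clearance) rises to 5.1× activity: 0.53 × 5.1 = 2.703.
The CYP2C8 pathway (31% of clearance) is boosted to 4.8× activity: 0.31 × 4.8 = 1.488.
Non-CYP routes (16%) are unchanged.
New clearance relative to baseline: 2.703 + 1.488 + 0.16 = 4.351.
New steady-state plasma level = 78.0 / 4.351 = 17.9 mg/L (concentration scales inversely with clearance).

17.9 mg/L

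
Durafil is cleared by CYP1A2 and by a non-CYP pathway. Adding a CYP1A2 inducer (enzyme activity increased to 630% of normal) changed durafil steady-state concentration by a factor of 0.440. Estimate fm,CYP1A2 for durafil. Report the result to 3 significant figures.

Let fm be the CYP1A2 fraction. New clearance relative to baseline = fm × 6.3 + (1 − fm).
Steady-state concentration ratio = 1 / (new CL fraction), so new CL fraction = 1 / 0.440 = 2.273.
fm × 6.3 + 1 − fm = 2.273  ⇒  fm × (6.3 − 1) = 1.273  ⇒  fm = 0.240.

0.240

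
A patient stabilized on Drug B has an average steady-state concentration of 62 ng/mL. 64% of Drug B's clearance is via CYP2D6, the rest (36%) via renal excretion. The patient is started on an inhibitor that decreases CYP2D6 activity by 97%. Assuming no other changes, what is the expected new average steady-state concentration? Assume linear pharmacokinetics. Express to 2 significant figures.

1.6 × 10² ng/mL

CYP2D6: 0.64 × 0.03 = 0.0192
Other: 0.36 (unchanged)
CL_new/CL_old = 0.0192 + 0.36 = 0.3792.
With dosing unchanged, average steady-state concentration scales as 1/CL: 62 / 0.3792 = 1.6 × 10² ng/mL.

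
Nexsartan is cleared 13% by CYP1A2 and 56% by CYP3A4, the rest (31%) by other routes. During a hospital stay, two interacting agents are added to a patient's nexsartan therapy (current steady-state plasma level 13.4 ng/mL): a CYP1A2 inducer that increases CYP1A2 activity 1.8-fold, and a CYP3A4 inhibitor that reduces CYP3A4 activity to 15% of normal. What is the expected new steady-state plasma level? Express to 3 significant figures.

21.3 ng/mL

The CYP1A2 pathway (13% of clearance) rises to 1.8× activity: 0.13 × 1.8 = 0.234.
The CYP3A4 pathway (56% of clearance) falls to 0.15× activity: 0.56 × 0.15 = 0.084.
The remaining 31% of clearance is unaffected.
New clearance relative to baseline: 0.234 + 0.084 + 0.31 = 0.628.
Steady-state plasma level ∝ 1/CL: new value = 13.4 / 0.628 = 21.3 ng/mL.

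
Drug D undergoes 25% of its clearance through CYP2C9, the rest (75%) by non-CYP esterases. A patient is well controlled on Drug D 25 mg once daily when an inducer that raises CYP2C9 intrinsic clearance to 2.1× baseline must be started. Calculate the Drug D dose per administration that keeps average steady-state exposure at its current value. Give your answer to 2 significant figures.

The CYP2C9 pathway (25% of clearance) is boosted to 2.1× activity: 0.25 × 2.1 = 0.525.
The remaining 75% of clearance is unaffected.
Relative clearance = 0.525 + 0.75 = 1.275.
Exposure is unchanged when dose changes in proportion to clearance. New dose = 25 mg × 1.275 = 32 mg.

32 mg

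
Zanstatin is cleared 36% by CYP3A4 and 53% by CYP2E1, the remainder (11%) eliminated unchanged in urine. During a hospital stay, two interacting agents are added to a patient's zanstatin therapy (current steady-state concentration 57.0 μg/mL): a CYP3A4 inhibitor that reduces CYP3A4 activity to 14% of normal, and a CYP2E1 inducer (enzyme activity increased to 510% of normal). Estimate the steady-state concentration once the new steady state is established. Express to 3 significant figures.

CYP3A4: 0.36 × 0.14 = 0.0504
CYP2E1: 0.53 × 5.1 = 2.703
Other: 0.11 (unchanged)
Relative clearance = 0.0504 + 2.703 + 0.11 = 2.8634.
Steady-state concentration ∝ 1/CL: new value = 57.0 / 2.8634 = 19.9 μg/mL.

19.9 μg/mL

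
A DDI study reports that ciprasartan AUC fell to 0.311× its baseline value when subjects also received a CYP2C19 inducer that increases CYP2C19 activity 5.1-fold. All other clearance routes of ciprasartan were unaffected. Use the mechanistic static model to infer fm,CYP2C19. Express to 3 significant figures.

0.540

Let fm be the CYP2C19 fraction. New clearance relative to baseline = fm × 5.1 + (1 − fm).
AUC ratio = 1 / (new CL fraction), so new CL fraction = 1 / 0.311 = 3.215.
fm × 5.1 + 1 − fm = 3.215  ⇒  fm × (5.1 − 1) = 2.215  ⇒  fm = 0.540.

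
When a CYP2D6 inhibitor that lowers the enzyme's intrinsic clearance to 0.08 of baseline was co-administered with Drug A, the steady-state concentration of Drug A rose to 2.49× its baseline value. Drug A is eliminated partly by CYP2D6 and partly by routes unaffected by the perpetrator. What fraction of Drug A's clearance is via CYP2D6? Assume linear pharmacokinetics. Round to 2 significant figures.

Call the CYP2D6 fraction fm. After the interaction, CL_new/CL_old = fm × 0.08 + (1 − fm).
Steady-state concentration ratio = 1 / (new CL fraction), so new CL fraction = 1 / 2.49 = 0.4016.
fm × 0.08 + 1 − fm = 0.4016  ⇒  fm × (0.08 − 1) = −0.5984  ⇒  fm = 0.65.

0.65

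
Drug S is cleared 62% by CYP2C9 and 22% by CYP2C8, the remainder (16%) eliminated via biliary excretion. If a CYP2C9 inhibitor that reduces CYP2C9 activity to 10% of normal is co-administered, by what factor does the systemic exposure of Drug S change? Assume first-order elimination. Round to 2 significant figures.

CYP2C9: 0.62 × 0.1 = 0.062
CYP2C8: 0.22 (unchanged)
Other: 0.16 (unchanged)
Relative clearance = 0.062 + 0.22 + 0.16 = 0.442.
Since systemic exposure ∝ 1/CL, the ratio is 1 / 0.442 = 2.3.

2.3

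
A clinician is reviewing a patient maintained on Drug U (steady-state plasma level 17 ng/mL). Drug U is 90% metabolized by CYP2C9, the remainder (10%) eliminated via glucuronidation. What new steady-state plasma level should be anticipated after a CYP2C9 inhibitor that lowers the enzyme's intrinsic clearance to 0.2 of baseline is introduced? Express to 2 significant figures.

61 ng/mL

The CYP2C9 pathway (90% of clearance) is reduced to 0.2× activity: 0.9 × 0.2 = 0.18.
The remaining 10% of clearance is unaffected.
Relative clearance = 0.18 + 0.1 = 0.28.
New steady-state plasma level = baseline ÷ relative clearance = 17 / 0.28 = 61 ng/mL.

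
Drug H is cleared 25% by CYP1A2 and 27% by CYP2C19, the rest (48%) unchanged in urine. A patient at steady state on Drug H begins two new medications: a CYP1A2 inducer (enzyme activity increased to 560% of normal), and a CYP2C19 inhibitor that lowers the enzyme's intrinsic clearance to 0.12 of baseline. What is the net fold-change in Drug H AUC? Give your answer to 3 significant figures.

0.523

CYP1A2: 0.25 × 5.6 = 1.4
CYP2C19: 0.27 × 0.12 = 0.0324
Other: 0.48 (unchanged)
Relative clearance = 1.4 + 0.0324 + 0.48 = 1.9124.
Because AUC varies inversely with clearance, the combined effect is 1 / 1.9124 = 0.523.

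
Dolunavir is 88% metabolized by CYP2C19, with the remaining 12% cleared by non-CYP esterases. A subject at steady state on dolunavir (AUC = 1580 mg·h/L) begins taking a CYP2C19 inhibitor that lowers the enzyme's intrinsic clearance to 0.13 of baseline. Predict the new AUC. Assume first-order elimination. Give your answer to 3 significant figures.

The CYP2C19 pathway (88% of clearance) is reduced to 0.13× activity: 0.88 × 0.13 = 0.1144.
The remaining 12% of clearance is unaffected.
CL_new/CL_old = 0.1144 + 0.12 = 0.2344.
New AUC = baseline ÷ relative clearance = 1580 / 0.2344 = 6.74 × 10³ mg·h/L.

6.74 × 10³ mg·h/L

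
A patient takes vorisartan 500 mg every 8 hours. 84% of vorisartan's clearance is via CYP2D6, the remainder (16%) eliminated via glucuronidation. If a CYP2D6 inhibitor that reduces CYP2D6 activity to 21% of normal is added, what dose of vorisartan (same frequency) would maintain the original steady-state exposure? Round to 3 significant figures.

The CYP2D6 pathway (84% of clearance) falls to 0.21× activity: 0.84 × 0.21 = 0.1764.
The remaining 16% of clearance is unaffected.
CL_new/CL_old = 0.1764 + 0.16 = 0.3364.
Css,avg = (dose rate)/CL, so holding Css fixed requires dose ∝ CL: 500 × 0.3364 = 168 mg.

168 mg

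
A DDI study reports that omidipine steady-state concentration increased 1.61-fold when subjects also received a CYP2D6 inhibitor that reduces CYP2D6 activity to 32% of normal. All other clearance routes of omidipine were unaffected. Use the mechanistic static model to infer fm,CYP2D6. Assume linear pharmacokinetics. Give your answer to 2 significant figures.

Write x for the fraction cleared via CYP2D6. The observed steady-state concentration change means clearance fell to 1/1.61 = 0.6211 of baseline.
Only the CYP2D6 route changed, so 0.6211 = x·0.32 + (1 − x), giving x = 0.56.

0.56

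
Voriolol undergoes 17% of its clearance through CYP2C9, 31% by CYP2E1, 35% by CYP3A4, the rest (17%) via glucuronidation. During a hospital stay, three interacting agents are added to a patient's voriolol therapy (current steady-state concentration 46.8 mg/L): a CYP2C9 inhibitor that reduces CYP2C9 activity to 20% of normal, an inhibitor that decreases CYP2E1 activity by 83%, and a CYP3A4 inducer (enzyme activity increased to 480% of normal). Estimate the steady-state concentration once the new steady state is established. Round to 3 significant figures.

24.2 mg/L

CYP2C9: 0.17 × 0.2 = 0.034
CYP2E1: 0.31 × 0.17 = 0.0527
CYP3A4: 0.35 × 4.8 = 1.68
Other: 0.17 (unchanged)
New clearance relative to baseline: 0.034 + 0.0527 + 1.68 + 0.17 = 1.9367.
Dividing the baseline by the relative clearance: 46.8 / 1.9367 = 24.2 mg/L.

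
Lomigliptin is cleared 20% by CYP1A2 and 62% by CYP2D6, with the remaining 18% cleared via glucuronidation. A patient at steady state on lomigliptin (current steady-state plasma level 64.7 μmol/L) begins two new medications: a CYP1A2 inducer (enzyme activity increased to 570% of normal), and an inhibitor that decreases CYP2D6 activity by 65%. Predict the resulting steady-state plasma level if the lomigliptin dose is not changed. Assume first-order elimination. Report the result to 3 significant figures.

42.1 μmol/L

The CYP1A2 pathway (20% of clearance) rises to 5.7× activity: 0.2 × 5.7 = 1.14.
The CYP2D6 pathway (62% of clearance) drops to 0.35× activity: 0.62 × 0.35 = 0.217.
Non-CYP routes (18%) are unchanged.
New clearance relative to baseline: 1.14 + 0.217 + 0.18 = 1.537.
New steady-state plasma level = 64.7 / 1.537 = 42.1 μmol/L (concentration scales inversely with clearance).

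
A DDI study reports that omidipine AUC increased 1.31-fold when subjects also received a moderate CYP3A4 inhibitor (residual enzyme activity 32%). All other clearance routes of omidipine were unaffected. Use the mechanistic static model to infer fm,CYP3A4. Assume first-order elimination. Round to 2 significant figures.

Call the CYP3A4 fraction fm. After the interaction, CL_new/CL_old = fm × 0.32 + (1 − fm).
AUC ratio = 1 / (new CL fraction), so new CL fraction = 1 / 1.31 = 0.7634.
fm × 0.32 + 1 − fm = 0.7634  ⇒  fm × (0.32 − 1) = −0.2366  ⇒  fm = 0.35.

0.35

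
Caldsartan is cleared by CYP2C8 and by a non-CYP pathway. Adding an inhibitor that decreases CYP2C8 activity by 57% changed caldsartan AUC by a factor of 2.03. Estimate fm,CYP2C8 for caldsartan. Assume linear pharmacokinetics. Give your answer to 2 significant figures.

0.89

Call the CYP2C8 fraction fm. After the interaction, CL_new/CL_old = fm × 0.43 + (1 − fm).
AUC ratio = 1 / (new CL fraction), so new CL fraction = 1 / 2.03 = 0.4926.
fm × 0.43 + 1 − fm = 0.4926  ⇒  fm × (0.43 − 1) = −0.5074  ⇒  fm = 0.89.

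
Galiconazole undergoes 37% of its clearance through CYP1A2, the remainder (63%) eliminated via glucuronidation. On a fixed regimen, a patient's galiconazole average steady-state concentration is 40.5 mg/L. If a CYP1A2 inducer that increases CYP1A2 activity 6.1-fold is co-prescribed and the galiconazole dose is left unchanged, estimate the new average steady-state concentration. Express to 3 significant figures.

The CYP1A2 pathway (37% of clearance) rises to 6.1× activity: 0.37 × 6.1 = 2.257.
The remaining 63% of clearance is unaffected.
CL_new/CL_old = 2.257 + 0.63 = 2.887.
Average steady-state concentration ∝ 1/CL, so new value = 40.5 / 2.887 = 14.0 mg/L.

14.0 mg/L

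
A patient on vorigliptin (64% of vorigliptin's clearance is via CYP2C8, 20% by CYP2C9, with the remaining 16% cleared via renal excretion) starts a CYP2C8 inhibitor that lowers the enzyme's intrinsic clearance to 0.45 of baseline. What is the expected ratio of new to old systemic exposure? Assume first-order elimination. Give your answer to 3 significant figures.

1.54

CYP2C8: 0.64 × 0.45 = 0.288
CYP2C9: 0.2 (unchanged)
Other: 0.16 (unchanged)
New clearance relative to baseline: 0.288 + 0.2 + 0.16 = 0.648.
Systemic exposure is inversely proportional to clearance, so the fold-change is 1 / 0.648 = 1.54.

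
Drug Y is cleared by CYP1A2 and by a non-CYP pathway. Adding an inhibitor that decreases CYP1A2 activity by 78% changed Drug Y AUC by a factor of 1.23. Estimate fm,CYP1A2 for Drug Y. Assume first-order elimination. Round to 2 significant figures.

Call the CYP1A2 fraction fm. After the interaction, CL_new/CL_old = fm × 0.22 + (1 − fm).
AUC ratio = 1 / (new CL fraction), so new CL fraction = 1 / 1.23 = 0.813.
fm × 0.22 + 1 − fm = 0.813  ⇒  fm × (0.22 − 1) = −0.187  ⇒  fm = 0.24.

0.24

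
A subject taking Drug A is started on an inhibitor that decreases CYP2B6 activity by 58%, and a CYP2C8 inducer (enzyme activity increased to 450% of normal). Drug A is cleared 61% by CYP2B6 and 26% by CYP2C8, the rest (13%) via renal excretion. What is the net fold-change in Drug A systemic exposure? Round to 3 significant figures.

0.643

The CYP2B6 pathway (61% of clearance) falls to 0.42× activity: 0.61 × 0.42 = 0.2562.
The CYP2C8 pathway (26% of clearance) increases to 4.5× activity: 0.26 × 4.5 = 1.17.
Non-CYP routes (13%) are unchanged.
New clearance relative to baseline: 0.2562 + 1.17 + 0.13 = 1.5562.
Net systemic exposure ratio = 1 / 1.5562 = 0.643.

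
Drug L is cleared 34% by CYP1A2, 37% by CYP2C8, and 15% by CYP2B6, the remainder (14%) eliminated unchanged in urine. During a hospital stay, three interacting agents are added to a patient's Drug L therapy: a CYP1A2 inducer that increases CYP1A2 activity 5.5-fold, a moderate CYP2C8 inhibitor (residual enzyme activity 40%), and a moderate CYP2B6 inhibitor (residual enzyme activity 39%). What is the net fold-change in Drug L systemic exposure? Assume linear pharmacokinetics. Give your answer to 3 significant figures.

CYP1A2: 0.34 × 5.5 = 1.87
CYP2C8: 0.37 × 0.4 = 0.148
CYP2B6: 0.15 × 0.39 = 0.0585
Other: 0.14 (unchanged)
New clearance relative to baseline: 1.87 + 0.148 + 0.0585 + 0.14 = 2.2165.
Because systemic exposure varies inversely with clearance, the combined effect is 1 / 2.2165 = 0.451.

0.451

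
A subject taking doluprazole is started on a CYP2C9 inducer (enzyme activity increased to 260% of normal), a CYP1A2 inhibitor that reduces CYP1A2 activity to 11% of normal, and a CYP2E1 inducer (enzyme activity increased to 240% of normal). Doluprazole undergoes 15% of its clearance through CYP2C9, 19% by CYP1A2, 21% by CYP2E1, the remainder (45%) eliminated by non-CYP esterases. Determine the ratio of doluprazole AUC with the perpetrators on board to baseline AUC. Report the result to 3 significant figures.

0.733

The CYP2C9 pathway (15% of clearance) increases to 2.6× activity: 0.15 × 2.6 = 0.39.
The CYP1A2 pathway (19% of clearance) falls to 0.11× activity: 0.19 × 0.11 = 0.0209.
The CYP2E1 pathway (21% of clearance) increases to 2.4× activity: 0.21 × 2.4 = 0.504.
Non-CYP routes (45%) are unchanged.
CL_new/CL_old = 0.39 + 0.0209 + 0.504 + 0.45 = 1.3649.
Because AUC varies inversely with clearance, the combined effect is 1 / 1.3649 = 0.733.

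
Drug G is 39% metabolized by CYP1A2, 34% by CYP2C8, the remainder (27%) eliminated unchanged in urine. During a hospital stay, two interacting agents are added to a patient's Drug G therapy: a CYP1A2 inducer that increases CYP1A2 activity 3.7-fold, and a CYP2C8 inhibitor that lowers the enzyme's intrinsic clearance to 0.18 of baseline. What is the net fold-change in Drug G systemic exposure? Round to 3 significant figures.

The CYP1A2 pathway (39% of clearance) rises to 3.7× activity: 0.39 × 3.7 = 1.443.
The CYP2C8 pathway (34% of clearance) drops to 0.18× activity: 0.34 × 0.18 = 0.0612.
The remaining 27% of clearance is unaffected.
New clearance relative to baseline: 1.443 + 0.0612 + 0.27 = 1.7742.
Net systemic exposure ratio = 1 / 1.7742 = 0.564.

0.564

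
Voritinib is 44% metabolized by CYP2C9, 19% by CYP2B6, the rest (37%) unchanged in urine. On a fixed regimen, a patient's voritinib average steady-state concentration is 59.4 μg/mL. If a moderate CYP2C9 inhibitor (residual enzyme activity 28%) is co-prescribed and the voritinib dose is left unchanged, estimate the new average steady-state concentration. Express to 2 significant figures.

87 μg/mL

The CYP2C9 pathway (44% of clearance) drops to 0.28× activity: 0.44 × 0.28 = 0.1232.
CYP2B6 (19%) and the residual 37% are unaffected.
CL_new/CL_old = 0.1232 + 0.19 + 0.37 = 0.6832.
New average steady-state concentration = baseline ÷ relative clearance = 59.4 / 0.6832 = 87 μg/mL.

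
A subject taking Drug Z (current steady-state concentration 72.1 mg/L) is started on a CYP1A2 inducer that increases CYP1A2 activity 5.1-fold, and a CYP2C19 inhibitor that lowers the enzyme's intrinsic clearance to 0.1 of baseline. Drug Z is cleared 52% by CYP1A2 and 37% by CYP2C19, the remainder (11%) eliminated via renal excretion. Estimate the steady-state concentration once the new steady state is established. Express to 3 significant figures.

The CYP1A2 pathway (52% of clearance) rises to 5.1× activity: 0.52 × 5.1 = 2.652.
The CYP2C19 pathway (37% of clearance) is reduced to 0.1× activity: 0.37 × 0.1 = 0.037.
The remaining 11% of clearance is unaffected.
Relative clearance = 2.652 + 0.037 + 0.11 = 2.799.
Steady-state concentration ∝ 1/CL: new value = 72.1 / 2.799 = 25.8 mg/L.

25.8 mg/L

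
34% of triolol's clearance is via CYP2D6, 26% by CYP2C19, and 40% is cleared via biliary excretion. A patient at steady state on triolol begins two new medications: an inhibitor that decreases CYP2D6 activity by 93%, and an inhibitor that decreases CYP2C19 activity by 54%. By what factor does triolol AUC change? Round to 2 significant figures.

CYP2D6: 0.34 × 0.07 = 0.0238
CYP2C19: 0.26 × 0.46 = 0.1196
Other: 0.4 (unchanged)
CL_new/CL_old = 0.0238 + 0.1196 + 0.4 = 0.5434.
Because AUC varies inversely with clearance, the combined effect is 1 / 0.5434 = 1.8.

1.8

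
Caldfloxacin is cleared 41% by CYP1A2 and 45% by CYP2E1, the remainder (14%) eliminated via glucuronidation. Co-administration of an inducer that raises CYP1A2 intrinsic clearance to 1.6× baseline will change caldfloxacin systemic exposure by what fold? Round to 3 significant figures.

0.803

The CYP1A2 pathway (41% of clearance) rises to 1.6× activity: 0.41 × 1.6 = 0.656.
CYP2E1 (45%) and the residual 14% are unaffected.
CL_new/CL_old = 0.656 + 0.45 + 0.14 = 1.246.
Since systemic exposure ∝ 1/CL, the ratio is 1 / 1.246 = 0.803.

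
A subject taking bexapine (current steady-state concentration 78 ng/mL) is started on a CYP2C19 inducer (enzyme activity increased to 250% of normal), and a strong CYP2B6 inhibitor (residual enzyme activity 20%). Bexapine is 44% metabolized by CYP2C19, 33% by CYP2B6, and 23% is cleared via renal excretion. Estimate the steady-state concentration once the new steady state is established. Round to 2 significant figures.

The CYP2C19 pathway (44% of clearance) rises to 2.5× activity: 0.44 × 2.5 = 1.1.
The CYP2B6 pathway (33% of clearance) falls to 0.2× activity: 0.33 × 0.2 = 0.066.
Non-CYP routes (23%) are unchanged.
CL_new/CL_old = 1.1 + 0.066 + 0.23 = 1.396.
Dividing the baseline by the relative clearance: 78 / 1.396 = 56 ng/mL.

56 ng/mL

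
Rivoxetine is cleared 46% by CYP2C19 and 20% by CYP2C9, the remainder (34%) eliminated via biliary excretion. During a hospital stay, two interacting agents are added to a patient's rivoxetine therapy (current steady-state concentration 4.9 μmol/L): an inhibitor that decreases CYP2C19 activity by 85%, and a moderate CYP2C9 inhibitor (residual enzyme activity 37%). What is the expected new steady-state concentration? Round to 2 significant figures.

10 μmol/L

The CYP2C19 pathway (46% of clearance) falls to 0.15× activity: 0.46 × 0.15 = 0.069.
The CYP2C9 pathway (20% of clearance) drops to 0.37× activity: 0.2 × 0.37 = 0.074.
Non-CYP routes (34%) are unchanged.
CL_new/CL_old = 0.069 + 0.074 + 0.34 = 0.483.
Steady-state concentration ∝ 1/CL: new value = 4.9 / 0.483 = 10 μmol/L.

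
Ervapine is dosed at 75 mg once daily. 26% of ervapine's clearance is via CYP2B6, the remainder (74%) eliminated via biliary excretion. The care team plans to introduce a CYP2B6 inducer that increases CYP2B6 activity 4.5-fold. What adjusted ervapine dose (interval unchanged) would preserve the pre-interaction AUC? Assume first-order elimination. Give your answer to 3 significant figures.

143 mg

CYP2B6: 0.26 × 4.5 = 1.17
Other: 0.74 (unchanged)
New clearance relative to baseline: 1.17 + 0.74 = 1.91.
Css,avg = (dose rate)/CL, so holding Css fixed requires dose ∝ CL: 75 × 1.91 = 143 mg.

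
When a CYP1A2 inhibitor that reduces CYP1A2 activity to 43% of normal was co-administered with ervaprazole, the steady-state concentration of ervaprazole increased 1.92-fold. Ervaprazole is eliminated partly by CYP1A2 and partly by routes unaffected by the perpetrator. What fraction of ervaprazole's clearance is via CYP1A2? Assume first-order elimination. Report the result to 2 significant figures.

Write x for the fraction cleared via CYP1A2. The observed steady-state concentration change means clearance fell to 1/1.92 = 0.5208 of baseline.
Only the CYP1A2 route changed, so 0.5208 = x·0.43 + (1 − x), giving x = 0.84.

0.84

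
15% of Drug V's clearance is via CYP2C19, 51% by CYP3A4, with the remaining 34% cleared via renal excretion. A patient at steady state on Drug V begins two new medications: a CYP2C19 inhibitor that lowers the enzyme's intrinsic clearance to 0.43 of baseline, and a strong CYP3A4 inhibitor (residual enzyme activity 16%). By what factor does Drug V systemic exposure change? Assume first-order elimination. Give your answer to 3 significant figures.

The CYP2C19 pathway (15% of clearance) is reduced to 0.43× activity: 0.15 × 0.43 = 0.0645.
The CYP3A4 pathway (51% of clearance) falls to 0.16× activity: 0.51 × 0.16 = 0.0816.
The remaining 34% of clearance is unaffected.
New clearance relative to baseline: 0.0645 + 0.0816 + 0.34 = 0.4861.
Net systemic exposure ratio = 1 / 0.4861 = 2.06.

2.06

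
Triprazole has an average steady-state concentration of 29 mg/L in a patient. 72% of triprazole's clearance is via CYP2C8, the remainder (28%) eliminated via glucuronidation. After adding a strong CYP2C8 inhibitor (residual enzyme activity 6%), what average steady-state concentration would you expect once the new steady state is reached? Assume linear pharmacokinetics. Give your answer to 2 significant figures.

90 mg/L

CYP2C8: 0.72 × 0.06 = 0.0432
Other: 0.28 (unchanged)
New clearance relative to baseline: 0.0432 + 0.28 = 0.3232.
Average steady-state concentration ∝ 1/CL, so new value = 29 / 0.3232 = 90 mg/L.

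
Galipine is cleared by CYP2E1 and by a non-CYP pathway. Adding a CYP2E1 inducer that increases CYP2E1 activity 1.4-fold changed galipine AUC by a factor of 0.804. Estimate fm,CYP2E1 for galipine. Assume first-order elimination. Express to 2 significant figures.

0.61

Let fm be the CYP2E1 fraction. New clearance relative to baseline = fm × 1.4 + (1 − fm).
AUC ratio = 1 / (new CL fraction), so new CL fraction = 1 / 0.804 = 1.244.
fm × 1.4 + 1 − fm = 1.244  ⇒  fm × (1.4 − 1) = 0.2438  ⇒  fm = 0.61.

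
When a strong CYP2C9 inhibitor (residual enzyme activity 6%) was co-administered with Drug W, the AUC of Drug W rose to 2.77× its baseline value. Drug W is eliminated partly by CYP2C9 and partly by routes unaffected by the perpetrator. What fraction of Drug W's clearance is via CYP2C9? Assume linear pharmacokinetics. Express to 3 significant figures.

Write x for the fraction cleared via CYP2C9. The observed AUC change means clearance fell to 1/2.77 = 0.361 of baseline.
Setting x·0.06 + (1 − x) = 0.361 and solving: x = (0.361 − 1)/(0.06 − 1) = 0.680.

0.680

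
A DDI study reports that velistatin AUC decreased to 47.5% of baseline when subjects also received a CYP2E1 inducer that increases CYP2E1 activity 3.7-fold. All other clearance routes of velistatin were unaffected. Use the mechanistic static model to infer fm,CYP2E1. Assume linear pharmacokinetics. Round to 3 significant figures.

0.409

CL'/CL = 1 / 0.475 = 2.105
3.7·fm + (1 − fm) = 2.105
fm = (2.105 − 1) / (3.7 − 1) = 0.409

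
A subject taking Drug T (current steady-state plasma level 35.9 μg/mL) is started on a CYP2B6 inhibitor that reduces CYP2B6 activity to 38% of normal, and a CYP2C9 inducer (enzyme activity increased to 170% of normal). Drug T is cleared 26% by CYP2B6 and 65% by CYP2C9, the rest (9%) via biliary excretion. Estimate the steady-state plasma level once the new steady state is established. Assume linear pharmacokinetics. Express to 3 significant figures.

The CYP2B6 pathway (26% of clearance) falls to 0.38× activity: 0.26 × 0.38 = 0.0988.
The CYP2C9 pathway (65% of clearance) is boosted to 1.7× activity: 0.65 × 1.7 = 1.105.
The remaining 9% of clearance is unaffected.
Relative clearance = 0.0988 + 1.105 + 0.09 = 1.2938.
Dividing the baseline by the relative clearance: 35.9 / 1.2938 = 27.7 μg/mL.

27.7 μg/mL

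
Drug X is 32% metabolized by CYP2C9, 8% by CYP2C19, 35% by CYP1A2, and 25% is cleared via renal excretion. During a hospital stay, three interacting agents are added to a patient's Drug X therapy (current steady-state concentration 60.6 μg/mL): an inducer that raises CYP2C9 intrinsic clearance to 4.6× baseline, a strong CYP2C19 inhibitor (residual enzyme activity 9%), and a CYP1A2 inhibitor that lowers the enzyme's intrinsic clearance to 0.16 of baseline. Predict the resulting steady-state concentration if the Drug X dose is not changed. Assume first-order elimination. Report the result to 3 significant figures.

The CYP2C9 pathway (32% of clearance) increases to 4.6× activity: 0.32 × 4.6 = 1.472.
The CYP2C19 pathway (8% of clearance) falls to 0.09× activity: 0.08 × 0.09 = 0.0072.
The CYP1A2 pathway (35% of clearance) drops to 0.16× activity: 0.35 × 0.16 = 0.056.
Non-CYP routes (25%) are unchanged.
CL_new/CL_old = 1.472 + 0.0072 + 0.056 + 0.25 = 1.7852.
New steady-state concentration = 60.6 / 1.7852 = 33.9 μg/mL (concentration scales inversely with clearance).

33.9 μg/mL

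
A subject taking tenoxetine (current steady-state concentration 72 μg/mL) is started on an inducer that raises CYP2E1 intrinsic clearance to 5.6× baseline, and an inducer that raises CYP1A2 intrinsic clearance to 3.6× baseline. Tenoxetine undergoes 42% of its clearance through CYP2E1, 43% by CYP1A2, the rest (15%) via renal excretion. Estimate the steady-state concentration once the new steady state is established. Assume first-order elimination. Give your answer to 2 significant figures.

CYP2E1: 0.42 × 5.6 = 2.352
CYP1A2: 0.43 × 3.6 = 1.548
Other: 0.15 (unchanged)
New clearance relative to baseline: 2.352 + 1.548 + 0.15 = 4.05.
Dividing the baseline by the relative clearance: 72 / 4.05 = 18 μg/mL.

18 μg/mL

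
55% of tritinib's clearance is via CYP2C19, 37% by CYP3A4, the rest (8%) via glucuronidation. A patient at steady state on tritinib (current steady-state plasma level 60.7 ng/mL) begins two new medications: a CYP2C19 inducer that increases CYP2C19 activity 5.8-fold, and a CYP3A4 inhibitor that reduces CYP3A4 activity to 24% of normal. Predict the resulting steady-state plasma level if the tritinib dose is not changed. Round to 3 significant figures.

The CYP2C19 pathway (55% of clearance) is boosted to 5.8× activity: 0.55 × 5.8 = 3.19.
The CYP3A4 pathway (37% of clearance) falls to 0.24× activity: 0.37 × 0.24 = 0.0888.
Non-CYP routes (8%) are unchanged.
New clearance relative to baseline: 3.19 + 0.0888 + 0.08 = 3.3588.
New steady-state plasma level = 60.7 / 3.3588 = 18.1 ng/mL (concentration scales inversely with clearance).

18.1 ng/mL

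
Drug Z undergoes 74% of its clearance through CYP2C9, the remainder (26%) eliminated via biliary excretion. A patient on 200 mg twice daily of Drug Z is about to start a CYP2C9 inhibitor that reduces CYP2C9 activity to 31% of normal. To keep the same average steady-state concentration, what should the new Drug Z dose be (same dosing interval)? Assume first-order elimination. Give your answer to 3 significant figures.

97.9 mg

The CYP2C9 pathway (74% of clearance) is reduced to 0.31× activity: 0.74 × 0.31 = 0.2294.
Non-CYP routes (26%) are unchanged.
CL_new/CL_old = 0.2294 + 0.26 = 0.4894.
Css,avg = (dose rate)/CL, so holding Css fixed requires dose ∝ CL: 200 × 0.4894 = 97.9 mg.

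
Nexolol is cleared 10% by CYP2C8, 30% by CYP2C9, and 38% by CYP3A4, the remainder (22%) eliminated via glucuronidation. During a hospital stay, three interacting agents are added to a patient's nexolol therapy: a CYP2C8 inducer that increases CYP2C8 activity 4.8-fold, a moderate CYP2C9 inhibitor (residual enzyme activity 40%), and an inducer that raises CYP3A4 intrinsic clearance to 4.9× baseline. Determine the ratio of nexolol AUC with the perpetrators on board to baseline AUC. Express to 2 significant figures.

0.37

The CYP2C8 pathway (10% of clearance) increases to 4.8× activity: 0.1 × 4.8 = 0.48.
The CYP2C9 pathway (30% of clearance) drops to 0.4× activity: 0.3 × 0.4 = 0.12.
The CYP3A4 pathway (38% of clearance) rises to 4.9× activity: 0.38 × 4.9 = 1.862.
The remaining 22% of clearance is unaffected.
CL_new/CL_old = 0.48 + 0.12 + 1.862 + 0.22 = 2.682.
Because AUC varies inversely with clearance, the combined effect is 1 / 2.682 = 0.37.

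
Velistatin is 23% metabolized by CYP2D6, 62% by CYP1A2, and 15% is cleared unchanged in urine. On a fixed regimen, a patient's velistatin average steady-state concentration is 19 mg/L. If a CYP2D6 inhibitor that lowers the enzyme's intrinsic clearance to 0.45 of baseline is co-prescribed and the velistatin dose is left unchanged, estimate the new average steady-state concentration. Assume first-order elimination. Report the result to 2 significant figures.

CYP2D6: 0.23 × 0.45 = 0.1035
CYP1A2: 0.62 (unchanged)
Other: 0.15 (unchanged)
New clearance relative to baseline: 0.1035 + 0.62 + 0.15 = 0.8735.
Average steady-state concentration ∝ 1/CL, so new value = 19 / 0.8735 = 22 mg/L.

22 mg/L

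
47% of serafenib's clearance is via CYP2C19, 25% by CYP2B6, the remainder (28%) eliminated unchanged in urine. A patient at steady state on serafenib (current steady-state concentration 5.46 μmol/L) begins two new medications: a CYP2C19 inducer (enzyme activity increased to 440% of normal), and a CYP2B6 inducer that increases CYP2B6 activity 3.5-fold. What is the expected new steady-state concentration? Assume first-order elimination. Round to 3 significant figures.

1.69 μmol/L

CYP2C19: 0.47 × 4.4 = 2.068
CYP2B6: 0.25 × 3.5 = 0.875
Other: 0.28 (unchanged)
Relative clearance = 2.068 + 0.875 + 0.28 = 3.223.
Steady-state concentration ∝ 1/CL: new value = 5.46 / 3.223 = 1.69 μmol/L.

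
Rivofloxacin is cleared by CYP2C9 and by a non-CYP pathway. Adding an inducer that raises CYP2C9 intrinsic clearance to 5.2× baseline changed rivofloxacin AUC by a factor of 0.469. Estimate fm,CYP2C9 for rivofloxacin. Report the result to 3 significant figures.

Let x = fm,CYP2C9. Because AUC ∝ 1/CL, relative clearance rose to 1/0.469 = 2.132.
Setting x·5.2 + (1 − x) = 2.132 and solving: x = (2.132 − 1)/(5.2 − 1) = 0.270.

0.270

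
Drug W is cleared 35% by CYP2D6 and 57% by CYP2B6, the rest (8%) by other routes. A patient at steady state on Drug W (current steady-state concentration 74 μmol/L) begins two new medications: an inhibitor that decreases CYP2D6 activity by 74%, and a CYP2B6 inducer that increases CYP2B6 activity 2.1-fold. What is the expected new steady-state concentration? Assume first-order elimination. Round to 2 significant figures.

CYP2D6: 0.35 × 0.26 = 0.091
CYP2B6: 0.57 × 2.1 = 1.197
Other: 0.08 (unchanged)
Relative clearance = 0.091 + 1.197 + 0.08 = 1.368.
Dividing the baseline by the relative clearance: 74 / 1.368 = 54 μmol/L.

54 μmol/L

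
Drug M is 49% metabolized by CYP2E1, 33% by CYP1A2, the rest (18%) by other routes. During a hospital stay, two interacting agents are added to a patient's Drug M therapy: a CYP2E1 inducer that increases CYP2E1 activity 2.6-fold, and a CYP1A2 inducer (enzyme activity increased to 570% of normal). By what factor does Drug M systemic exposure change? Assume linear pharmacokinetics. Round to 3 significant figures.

0.300

CYP2E1: 0.49 × 2.6 = 1.274
CYP1A2: 0.33 × 5.7 = 1.881
Other: 0.18 (unchanged)
New clearance relative to baseline: 1.274 + 1.881 + 0.18 = 3.335.
Because systemic exposure varies inversely with clearance, the combined effect is 1 / 3.335 = 0.300.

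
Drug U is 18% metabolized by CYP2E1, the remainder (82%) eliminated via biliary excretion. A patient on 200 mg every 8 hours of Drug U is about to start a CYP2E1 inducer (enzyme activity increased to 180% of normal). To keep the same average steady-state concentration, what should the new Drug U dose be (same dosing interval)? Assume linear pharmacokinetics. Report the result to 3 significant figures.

229 mg

The CYP2E1 pathway (18% of clearance) increases to 1.8× activity: 0.18 × 1.8 = 0.324.
Non-CYP routes (82%) are unchanged.
Relative clearance = 0.324 + 0.82 = 1.144.
To maintain the same steady-state level, dose must scale with clearance: new dose = 200 × 1.144 = 229 mg.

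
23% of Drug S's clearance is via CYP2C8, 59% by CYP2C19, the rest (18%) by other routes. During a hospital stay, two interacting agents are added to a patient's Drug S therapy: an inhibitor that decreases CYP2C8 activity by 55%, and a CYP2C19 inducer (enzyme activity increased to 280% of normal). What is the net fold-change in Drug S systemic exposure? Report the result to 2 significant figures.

The CYP2C8 pathway (23% of clearance) is reduced to 0.45× activity: 0.23 × 0.45 = 0.1035.
The CYP2C19 pathway (59% of clearance) rises to 2.8× activity: 0.59 × 2.8 = 1.652.
Non-CYP routes (18%) are unchanged.
New clearance relative to baseline: 0.1035 + 1.652 + 0.18 = 1.9355.
Net systemic exposure ratio = 1 / 1.9355 = 0.52.

0.52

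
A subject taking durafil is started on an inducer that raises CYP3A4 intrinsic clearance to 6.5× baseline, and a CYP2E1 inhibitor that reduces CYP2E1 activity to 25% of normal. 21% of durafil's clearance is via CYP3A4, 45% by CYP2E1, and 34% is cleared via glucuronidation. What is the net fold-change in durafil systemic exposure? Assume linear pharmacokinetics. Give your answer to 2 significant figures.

The CYP3A4 pathway (21% of clearance) rises to 6.5× activity: 0.21 × 6.5 = 1.365.
The CYP2E1 pathway (45% of clearance) falls to 0.25× activity: 0.45 × 0.25 = 0.1125.
The remaining 34% of clearance is unaffected.
CL_new/CL_old = 1.365 + 0.1125 + 0.34 = 1.8175.
Net systemic exposure ratio = 1 / 1.8175 = 0.55.

0.55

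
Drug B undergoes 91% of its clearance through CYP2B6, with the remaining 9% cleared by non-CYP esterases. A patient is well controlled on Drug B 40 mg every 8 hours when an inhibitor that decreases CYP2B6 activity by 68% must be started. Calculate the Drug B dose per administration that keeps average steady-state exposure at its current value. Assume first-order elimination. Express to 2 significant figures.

CYP2B6: 0.91 × 0.32 = 0.2912
Other: 0.09 (unchanged)
Relative clearance = 0.2912 + 0.09 = 0.3812.
To maintain the same steady-state level, dose must scale with clearance: new dose = 40 × 0.3812 = 15 mg.

15 mg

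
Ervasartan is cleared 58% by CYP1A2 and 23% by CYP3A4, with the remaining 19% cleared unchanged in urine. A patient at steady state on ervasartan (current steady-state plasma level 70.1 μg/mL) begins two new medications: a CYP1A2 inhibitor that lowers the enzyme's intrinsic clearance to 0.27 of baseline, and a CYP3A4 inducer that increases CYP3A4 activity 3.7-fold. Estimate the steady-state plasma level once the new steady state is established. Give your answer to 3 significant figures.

CYP1A2: 0.58 × 0.27 = 0.1566
CYP3A4: 0.23 × 3.7 = 0.851
Other: 0.19 (unchanged)
New clearance relative to baseline: 0.1566 + 0.851 + 0.19 = 1.1976.
New steady-state plasma level = 70.1 / 1.1976 = 58.5 μg/mL (concentration scales inversely with clearance).

58.5 μg/mL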